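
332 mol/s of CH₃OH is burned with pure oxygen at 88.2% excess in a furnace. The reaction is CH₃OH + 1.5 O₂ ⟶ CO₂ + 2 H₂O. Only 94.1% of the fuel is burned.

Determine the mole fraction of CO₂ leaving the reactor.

0.219

Stoichiometric O₂ = 1.5 × 332 = 498 mol/s; O₂ fed = 498 × 1.882 = 937.2 mol/s.
Fuel reacted = 0.941 × 332 → ξ = 312.4 mol/s.
Outlet (n = n₀ + ν ξ):
  CH₃OH: 332 − 1(312.4) = 19.59
  O₂: 937.2 − 1.5(312.4) = 468.6
  CO₂: 0 + 1(312.4) = 312.4
  H₂O: 0 + 2(312.4) = 624.8
Total out = 1425 mol/s; y_CO₂ = 312.4 / 1425 = 0.2192.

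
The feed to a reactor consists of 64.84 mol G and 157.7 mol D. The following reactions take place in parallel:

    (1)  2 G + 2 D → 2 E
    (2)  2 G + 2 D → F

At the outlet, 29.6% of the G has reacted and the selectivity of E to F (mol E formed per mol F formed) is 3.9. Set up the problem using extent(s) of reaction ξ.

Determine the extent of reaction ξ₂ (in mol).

ξ₂ = 3.25 mol

Conversion of G: G consumed = 0.296 × 64.84 = 19.19 mol = 2ξ₁ + 2ξ₂.
Selectivity: 2ξ₁ / (1ξ₂) = 3.9 → ξ₁ = 1.95 ξ₂.
Substitute: (2·1.95 + 2) ξ₂ = 19.19 → ξ₂ = 3.253 mol, ξ₁ = 6.343 mol.
Outlet amounts (n = n₀ + Σ ν·ξ):
  G: 64.84 − 2(6.343) − 2(3.253) = 45.65
  D: 157.7 − 2(6.343) − 2(3.253) = 138.5
  E: 0 + 2(6.343) = 12.69
  F: 0 + 1(3.253) = 3.253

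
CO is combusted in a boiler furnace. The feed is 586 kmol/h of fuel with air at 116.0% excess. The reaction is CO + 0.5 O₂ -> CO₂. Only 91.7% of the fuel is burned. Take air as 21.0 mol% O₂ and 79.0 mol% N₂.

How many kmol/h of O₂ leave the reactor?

Stoichiometric O₂ = 0.5 × 586 = 293 kmol/h; O₂ fed = 293 × 2.160 = 632.9 kmol/h.
N₂ fed = 632.9 × 79/21 = 2381 kmol/h.
Fuel reacted = 0.917 × 586 → ξ = 537.4 kmol/h.
Outlet (n = n₀ + ν ξ):
  CO: 586 − 1(537.4) = 48.64
  O₂: 632.9 − 0.5(537.4) = 364.2
  N₂: 2381 (inert)
  CO₂: 0 + 1(537.4) = 537.4

364 kmol/h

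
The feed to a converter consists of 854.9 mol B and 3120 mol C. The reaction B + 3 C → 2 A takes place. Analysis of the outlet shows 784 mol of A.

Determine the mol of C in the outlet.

1940 mol

For A: n = n₀ + 2ξ → 784 = 0 + 2ξ, giving ξ = 392 mol.
Outlet amounts (n = n₀ + ν ξ):
  B: 854.9 − 1(392) = 462.9
  C: 3120 − 3(392) = 1944
  A: 0 + 2(392) = 784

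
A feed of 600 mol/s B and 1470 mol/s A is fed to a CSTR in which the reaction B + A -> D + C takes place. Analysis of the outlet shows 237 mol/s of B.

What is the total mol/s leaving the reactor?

For B: n = n₀ − 1ξ → 237 = 600 − 1ξ, giving ξ = 363 mol/s.
Outlet amounts (n = n₀ + ν ξ):
  B: 600 − 1(363) = 237
  A: 1470 − 1(363) = 1107
  D: 0 + 1(363) = 363
  C: 0 + 1(363) = 363
Total out = 237 + 1107 + 363 + 363 = 2070 mol/s.

2070 mol/s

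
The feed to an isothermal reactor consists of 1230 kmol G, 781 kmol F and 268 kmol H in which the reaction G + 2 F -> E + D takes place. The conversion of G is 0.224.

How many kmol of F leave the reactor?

G reacted = 0.224 × 1230 = 275.5 kmol; ν_G = −1, so ξ = 275.5/1 = 275.5 kmol.
Outlet amounts (n = n₀ + ν ξ):
  G: 1230 − 1(275.5) = 954.5
  F: 781 − 2(275.5) = 230
  E: 0 + 1(275.5) = 275.5
  D: 0 + 1(275.5) = 275.5
  H: 268 (inert)

230 kmol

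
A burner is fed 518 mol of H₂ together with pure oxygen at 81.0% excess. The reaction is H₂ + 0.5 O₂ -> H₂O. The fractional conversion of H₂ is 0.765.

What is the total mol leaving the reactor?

Stoichiometric O₂ = 0.5 × 518 = 259 mol; O₂ fed = 259 × 1.810 = 468.8 mol.
Fuel reacted = 0.765 × 518 → ξ = 396.3 mol.
Outlet (n = n₀ + ν ξ):
  H₂: 518 − 1(396.3) = 121.7
  O₂: 468.8 − 0.5(396.3) = 270.7
  H₂O: 0 + 1(396.3) = 396.3
Total out = 121.7 + 270.7 + 396.3 = 788.7 mol.

789 mol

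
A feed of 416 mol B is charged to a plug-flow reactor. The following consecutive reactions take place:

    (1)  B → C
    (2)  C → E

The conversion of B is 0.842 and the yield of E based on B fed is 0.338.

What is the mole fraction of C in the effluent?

0.504

Conversion of B: B consumed = 1ξ₁ = 0.842 × 416 → ξ₁ = 350.3 mol.
Yield of E: 1ξ₂ / 416 = 0.338 → ξ₂ = 140.6 mol.
Outlet amounts (n = n₀ + Σ ν·ξ):
  B: 416 − 1(350.3) = 65.73
  C: 0 + 1(350.3) − 1(140.6) = 209.7
  E: 0 + 1(140.6) = 140.6
Total out = 416 mol; y_C = 209.7 / 416 = 0.504.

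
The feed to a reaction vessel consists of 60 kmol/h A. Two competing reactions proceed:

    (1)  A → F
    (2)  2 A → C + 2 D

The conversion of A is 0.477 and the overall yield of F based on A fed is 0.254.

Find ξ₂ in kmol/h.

ξ₂ = 6.69 kmol/h

Yield of F: 1ξ₁ / 60 = 0.254 → ξ₁ = 15.24 kmol/h.
Conversion of A: 1ξ₁ + 2ξ₂ = 0.477 × 60 = 28.62 → ξ₂ = 6.69 kmol/h.
Outlet amounts (n = n₀ + Σ ν·ξ):
  A: 60 − 1(15.24) − 2(6.69) = 31.38
  F: 0 + 1(15.24) = 15.24
  C: 0 + 1(6.69) = 6.69
  D: 0 + 2(6.69) = 13.38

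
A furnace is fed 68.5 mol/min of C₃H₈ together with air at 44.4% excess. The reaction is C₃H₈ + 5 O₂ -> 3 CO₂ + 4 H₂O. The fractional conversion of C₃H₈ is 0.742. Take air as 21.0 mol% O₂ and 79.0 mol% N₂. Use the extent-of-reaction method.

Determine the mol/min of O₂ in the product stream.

Stoichiometric O₂ = 5 × 68.5 = 342.5 mol/min; O₂ fed = 342.5 × 1.444 = 494.6 mol/min.
N₂ fed = 494.6 × 79/21 = 1861 mol/min.
Fuel reacted = 0.742 × 68.5 → ξ = 50.83 mol/min.
Outlet (n = n₀ + ν ξ):
  C₃H₈: 68.5 − 1(50.83) = 17.67
  O₂: 494.6 − 5(50.83) = 240.4
  N₂: 1861 (inert)
  CO₂: 0 + 3(50.83) = 152.5
  H₂O: 0 + 4(50.83) = 203.3

240 mol/min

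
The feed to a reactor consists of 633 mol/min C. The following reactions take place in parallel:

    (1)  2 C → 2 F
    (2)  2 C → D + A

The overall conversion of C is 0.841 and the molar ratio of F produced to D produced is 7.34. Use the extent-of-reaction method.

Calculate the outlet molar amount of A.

Conversion of C: C consumed = 0.841 × 633 = 532.4 mol/min = 2ξ₁ + 2ξ₂.
Selectivity: 2ξ₁ / (1ξ₂) = 7.34 → ξ₁ = 3.67 ξ₂.
Substitute: (2·3.67 + 2) ξ₂ = 532.4 → ξ₂ = 57 mol/min, ξ₁ = 209.2 mol/min.
Outlet amounts (n = n₀ + Σ ν·ξ):
  C: 633 − 2(209.2) − 2(57) = 100.6
  F: 0 + 2(209.2) = 418.4
  D: 0 + 1(57) = 57
  A: 0 + 1(57) = 57

57 mol/min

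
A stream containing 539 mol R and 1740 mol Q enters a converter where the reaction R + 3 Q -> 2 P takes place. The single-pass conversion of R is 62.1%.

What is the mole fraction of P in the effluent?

0.416

R reacted = 0.621 × 539 = 334.7 mol; ν_R = −1, so ξ = 334.7/1 = 334.7 mol.
Outlet amounts (n = n₀ + ν ξ):
  R: 539 − 1(334.7) = 204.3
  Q: 1740 − 3(334.7) = 735.8
  P: 0 + 2(334.7) = 669.4
Total out = 1610 mol; y_P = 669.4 / 1610 = 0.4159.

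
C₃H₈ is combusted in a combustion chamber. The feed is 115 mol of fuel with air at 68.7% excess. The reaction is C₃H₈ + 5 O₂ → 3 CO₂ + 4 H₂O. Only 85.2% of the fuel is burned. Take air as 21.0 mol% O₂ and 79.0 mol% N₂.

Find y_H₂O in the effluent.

0.0811

Stoichiometric O₂ = 5 × 115 = 575 mol; O₂ fed = 575 × 1.687 = 970 mol.
N₂ fed = 970 × 79/21 = 3649 mol.
Fuel reacted = 0.852 × 115 → ξ = 97.98 mol.
Outlet (n = n₀ + ν ξ):
  C₃H₈: 115 − 1(97.98) = 17.02
  O₂: 970 − 5(97.98) = 480.1
  N₂: 3649 (inert)
  CO₂: 0 + 3(97.98) = 293.9
  H₂O: 0 + 4(97.98) = 391.9
Total out = 4832 mol; y_H₂O = 391.9 / 4832 = 0.08111.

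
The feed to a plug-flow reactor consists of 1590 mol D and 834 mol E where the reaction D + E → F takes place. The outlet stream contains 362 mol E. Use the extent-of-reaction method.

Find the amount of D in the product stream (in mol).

For E: n = n₀ − 1ξ → 362 = 834 − 1ξ, giving ξ = 472 mol.
Outlet amounts (n = n₀ + ν ξ):
  D: 1590 − 1(472) = 1118
  E: 834 − 1(472) = 362
  F: 0 + 1(472) = 472

1120 mol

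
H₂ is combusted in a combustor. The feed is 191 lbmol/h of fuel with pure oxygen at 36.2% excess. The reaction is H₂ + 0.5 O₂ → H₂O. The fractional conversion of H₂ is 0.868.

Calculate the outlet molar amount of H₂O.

166 lbmol/h

Stoichiometric O₂ = 0.5 × 191 = 95.5 lbmol/h; O₂ fed = 95.5 × 1.362 = 130.1 lbmol/h.
Fuel reacted = 0.868 × 191 → ξ = 165.8 lbmol/h.
Outlet (n = n₀ + ν ξ):
  H₂: 191 − 1(165.8) = 25.21
  O₂: 130.1 − 0.5(165.8) = 47.18
  H₂O: 0 + 1(165.8) = 165.8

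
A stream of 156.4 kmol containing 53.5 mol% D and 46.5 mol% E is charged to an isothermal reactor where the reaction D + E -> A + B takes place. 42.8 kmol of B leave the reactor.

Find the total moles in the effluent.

For B: n = n₀ + 1ξ → 42.8 = 0 + 1ξ, giving ξ = 42.8 kmol.
Outlet amounts (n = n₀ + ν ξ):
  D: 83.67 − 1(42.8) = 40.87
  E: 72.73 − 1(42.8) = 29.93
  A: 0 + 1(42.8) = 42.8
  B: 0 + 1(42.8) = 42.8
Total out = 40.87 + 29.93 + 42.8 + 42.8 = 156.4 kmol.

156 kmol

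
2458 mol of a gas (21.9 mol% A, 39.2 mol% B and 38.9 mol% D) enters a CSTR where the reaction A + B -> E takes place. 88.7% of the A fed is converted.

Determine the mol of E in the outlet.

A reacted = 0.887 × 538.3 = 477.5 mol; ν_A = −1, so ξ = 477.5/1 = 477.5 mol.
Outlet amounts (n = n₀ + ν ξ):
  A: 538.3 − 1(477.5) = 60.83
  B: 963.5 − 1(477.5) = 486.1
  E: 0 + 1(477.5) = 477.5
  D: 956.2 (inert)

477 mol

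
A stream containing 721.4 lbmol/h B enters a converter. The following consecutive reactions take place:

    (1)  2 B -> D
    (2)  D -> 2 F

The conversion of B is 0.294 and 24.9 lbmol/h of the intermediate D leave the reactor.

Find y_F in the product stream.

0.233

Conversion of B: B consumed = 2ξ₁ = 0.294 × 721.4 → ξ₁ = 106 lbmol/h.
D balance: n_D = 0 + 1ξ₁ − 1ξ₂ = 24.9 → ξ₂ = (1·106 − 24.9)/1 = 81.15 lbmol/h.
Outlet amounts (n = n₀ + Σ ν·ξ):
  B: 721.4 − 2(106) = 509.3
  D: 0 + 1(106) − 1(81.15) = 24.9
  F: 0 + 2(81.15) = 162.3
Total out = 696.5 lbmol/h; y_F = 162.3 / 696.5 = 0.233.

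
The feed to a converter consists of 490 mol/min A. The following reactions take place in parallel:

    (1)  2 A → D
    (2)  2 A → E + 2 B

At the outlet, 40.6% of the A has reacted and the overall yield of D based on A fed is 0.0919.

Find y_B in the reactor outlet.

0.218

Yield of D: 1ξ₁ / 490 = 0.0919 → ξ₁ = 45.03 mol/min.
Conversion of A: 2ξ₁ + 2ξ₂ = 0.406 × 490 = 198.9 → ξ₂ = 54.44 mol/min.
Outlet amounts (n = n₀ + Σ ν·ξ):
  A: 490 − 2(45.03) − 2(54.44) = 291.1
  D: 0 + 1(45.03) = 45.03
  E: 0 + 1(54.44) = 54.44
  B: 0 + 2(54.44) = 108.9
Total out = 499.4 mol/min; y_B = 108.9 / 499.4 = 0.218.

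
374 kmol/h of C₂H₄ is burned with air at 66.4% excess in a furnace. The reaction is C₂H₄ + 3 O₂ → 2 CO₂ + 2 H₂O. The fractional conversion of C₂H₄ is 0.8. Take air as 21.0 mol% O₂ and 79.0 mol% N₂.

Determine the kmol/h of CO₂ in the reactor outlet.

Stoichiometric O₂ = 3 × 374 = 1122 kmol/h; O₂ fed = 1122 × 1.664 = 1867 kmol/h.
N₂ fed = 1867 × 79/21 = 7024 kmol/h.
Fuel reacted = 0.8 × 374 → ξ = 299.2 kmol/h.
Outlet (n = n₀ + ν ξ):
  C₂H₄: 374 − 1(299.2) = 74.8
  O₂: 1867 − 3(299.2) = 969.4
  N₂: 7024 (inert)
  CO₂: 0 + 2(299.2) = 598.4
  H₂O: 0 + 2(299.2) = 598.4

598 kmol/h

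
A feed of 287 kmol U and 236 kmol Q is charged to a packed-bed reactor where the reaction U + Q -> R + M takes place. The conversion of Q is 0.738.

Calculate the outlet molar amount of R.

174 kmol

Q reacted = 0.738 × 236 = 174.2 kmol; ν_Q = −1, so ξ = 174.2/1 = 174.2 kmol.
Outlet amounts (n = n₀ + ν ξ):
  U: 287 − 1(174.2) = 112.8
  Q: 236 − 1(174.2) = 61.83
  R: 0 + 1(174.2) = 174.2
  M: 0 + 1(174.2) = 174.2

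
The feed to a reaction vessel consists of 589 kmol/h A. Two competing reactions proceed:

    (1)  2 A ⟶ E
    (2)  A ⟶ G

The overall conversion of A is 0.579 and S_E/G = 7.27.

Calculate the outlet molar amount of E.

Conversion of A: A consumed = 0.579 × 589 = 341 kmol/h = 2ξ₁ + 1ξ₂.
Selectivity: 1ξ₁ / (1ξ₂) = 7.27 → ξ₁ = 7.27 ξ₂.
Substitute: (2·7.27 + 1) ξ₂ = 341 → ξ₂ = 21.95 kmol/h, ξ₁ = 159.5 kmol/h.
Outlet amounts (n = n₀ + Σ ν·ξ):
  A: 589 − 2(159.5) − 1(21.95) = 248
  E: 0 + 1(159.5) = 159.5
  G: 0 + 1(21.95) = 21.95

160 kmol/h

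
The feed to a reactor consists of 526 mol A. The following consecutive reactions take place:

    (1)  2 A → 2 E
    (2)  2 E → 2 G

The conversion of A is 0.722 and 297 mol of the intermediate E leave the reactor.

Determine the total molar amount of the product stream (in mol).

526 mol

Conversion of A: A consumed = 2ξ₁ = 0.722 × 526 → ξ₁ = 189.9 mol.
E balance: n_E = 0 + 2ξ₁ − 2ξ₂ = 297 → ξ₂ = (2·189.9 − 297)/2 = 41.39 mol.
Outlet amounts (n = n₀ + Σ ν·ξ):
  A: 526 − 2(189.9) = 146.2
  E: 0 + 2(189.9) − 2(41.39) = 297
  G: 0 + 2(41.39) = 82.77
Total out = 146.2 + 297 + 82.77 = 526 mol.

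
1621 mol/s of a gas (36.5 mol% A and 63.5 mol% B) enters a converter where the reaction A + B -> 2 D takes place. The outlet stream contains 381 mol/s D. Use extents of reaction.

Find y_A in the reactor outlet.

For D: n = n₀ + 2ξ → 381 = 0 + 2ξ, giving ξ = 190.5 mol/s.
Outlet amounts (n = n₀ + ν ξ):
  A: 591.7 − 1(190.5) = 401.2
  B: 1029 − 1(190.5) = 838.8
  D: 0 + 2(190.5) = 381
Total out = 1621 mol/s; y_A = 401.2 / 1621 = 0.2475.

0.247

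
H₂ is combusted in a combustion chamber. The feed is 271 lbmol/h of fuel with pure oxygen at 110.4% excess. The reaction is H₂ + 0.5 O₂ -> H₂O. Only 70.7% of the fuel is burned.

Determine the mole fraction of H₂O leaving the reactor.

Stoichiometric O₂ = 0.5 × 271 = 135.5 lbmol/h; O₂ fed = 135.5 × 2.104 = 285.1 lbmol/h.
Fuel reacted = 0.707 × 271 → ξ = 191.6 lbmol/h.
Outlet (n = n₀ + ν ξ):
  H₂: 271 − 1(191.6) = 79.4
  O₂: 285.1 − 0.5(191.6) = 189.3
  H₂O: 0 + 1(191.6) = 191.6
Total out = 460.3 lbmol/h; y_H₂O = 191.6 / 460.3 = 0.4162.

0.416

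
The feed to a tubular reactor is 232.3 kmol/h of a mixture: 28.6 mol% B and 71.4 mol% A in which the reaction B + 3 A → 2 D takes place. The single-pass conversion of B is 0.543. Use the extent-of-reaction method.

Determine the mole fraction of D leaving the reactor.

0.451

B reacted = 0.543 × 66.44 = 36.08 kmol/h; ν_B = −1, so ξ = 36.08/1 = 36.08 kmol/h.
Outlet amounts (n = n₀ + ν ξ):
  B: 66.44 − 1(36.08) = 30.36
  A: 165.9 − 3(36.08) = 57.64
  D: 0 + 2(36.08) = 72.15
Total out = 160.1 kmol/h; y_D = 72.15 / 160.1 = 0.4505.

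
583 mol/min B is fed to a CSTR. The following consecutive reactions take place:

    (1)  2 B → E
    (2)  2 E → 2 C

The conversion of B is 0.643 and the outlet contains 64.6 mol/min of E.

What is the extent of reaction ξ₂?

Conversion of B: B consumed = 2ξ₁ = 0.643 × 583 → ξ₁ = 187.4 mol/min.
E balance: n_E = 0 + 1ξ₁ − 2ξ₂ = 64.6 → ξ₂ = (1·187.4 − 64.6)/2 = 61.42 mol/min.
Outlet amounts (n = n₀ + Σ ν·ξ):
  B: 583 − 2(187.4) = 208.1
  E: 0 + 1(187.4) − 2(61.42) = 64.6
  C: 0 + 2(61.42) = 122.8

ξ₂ = 61.4 mol/min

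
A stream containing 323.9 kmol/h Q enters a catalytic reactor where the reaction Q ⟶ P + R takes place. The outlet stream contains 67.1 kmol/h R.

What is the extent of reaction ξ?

ξ = 67.1 kmol/h

For R: n = n₀ + 1ξ → 67.1 = 0 + 1ξ, giving ξ = 67.1 kmol/h.
Outlet amounts (n = n₀ + ν ξ):
  Q: 323.9 − 1(67.1) = 256.8
  P: 0 + 1(67.1) = 67.1
  R: 0 + 1(67.1) = 67.1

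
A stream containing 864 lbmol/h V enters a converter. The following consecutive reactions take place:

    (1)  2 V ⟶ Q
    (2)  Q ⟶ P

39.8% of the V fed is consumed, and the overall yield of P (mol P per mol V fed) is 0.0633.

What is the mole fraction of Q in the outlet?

Conversion of V: V consumed = 2ξ₁ = 0.398 × 864 → ξ₁ = 171.9 lbmol/h.
Yield of P: 1ξ₂ / 864 = 0.0633 → ξ₂ = 54.69 lbmol/h.
Outlet amounts (n = n₀ + Σ ν·ξ):
  V: 864 − 2(171.9) = 520.1
  Q: 0 + 1(171.9) − 1(54.69) = 117.2
  P: 0 + 1(54.69) = 54.69
Total out = 692.1 lbmol/h; y_Q = 117.2 / 692.1 = 0.1694.

0.169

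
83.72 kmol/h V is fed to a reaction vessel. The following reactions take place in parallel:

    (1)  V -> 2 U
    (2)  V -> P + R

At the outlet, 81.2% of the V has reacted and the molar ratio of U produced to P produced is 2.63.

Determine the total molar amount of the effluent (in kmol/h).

Conversion of V: V consumed = 0.812 × 83.72 = 67.98 kmol/h = 1ξ₁ + 1ξ₂.
Selectivity: 2ξ₁ / (1ξ₂) = 2.63 → ξ₁ = 1.315 ξ₂.
Substitute: (1·1.315 + 1) ξ₂ = 67.98 → ξ₂ = 29.37 kmol/h, ξ₁ = 38.62 kmol/h.
Outlet amounts (n = n₀ + Σ ν·ξ):
  V: 83.72 − 1(38.62) − 1(29.37) = 15.74
  U: 0 + 2(38.62) = 77.23
  P: 0 + 1(29.37) = 29.37
  R: 0 + 1(29.37) = 29.37
Total out = 15.74 + 77.23 + 29.37 + 29.37 = 151.7 kmol/h.

152 kmol/h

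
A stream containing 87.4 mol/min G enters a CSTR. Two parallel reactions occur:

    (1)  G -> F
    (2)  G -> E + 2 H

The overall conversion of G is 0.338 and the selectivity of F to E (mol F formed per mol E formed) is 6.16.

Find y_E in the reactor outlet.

0.0431

Conversion of G: G consumed = 0.338 × 87.4 = 29.54 mol/min = 1ξ₁ + 1ξ₂.
Selectivity: 1ξ₁ / (1ξ₂) = 6.16 → ξ₁ = 6.16 ξ₂.
Substitute: (1·6.16 + 1) ξ₂ = 29.54 → ξ₂ = 4.126 mol/min, ξ₁ = 25.42 mol/min.
Outlet amounts (n = n₀ + Σ ν·ξ):
  G: 87.4 − 1(25.42) − 1(4.126) = 57.86
  F: 0 + 1(25.42) = 25.42
  E: 0 + 1(4.126) = 4.126
  H: 0 + 2(4.126) = 8.252
Total out = 95.65 mol/min; y_E = 4.126 / 95.65 = 0.04313.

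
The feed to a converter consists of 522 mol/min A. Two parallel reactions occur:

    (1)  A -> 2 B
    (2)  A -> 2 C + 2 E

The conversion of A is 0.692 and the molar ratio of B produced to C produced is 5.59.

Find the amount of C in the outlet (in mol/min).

Conversion of A: A consumed = 0.692 × 522 = 361.2 mol/min = 1ξ₁ + 1ξ₂.
Selectivity: 2ξ₁ / (2ξ₂) = 5.59 → ξ₁ = 5.59 ξ₂.
Substitute: (1·5.59 + 1) ξ₂ = 361.2 → ξ₂ = 54.81 mol/min, ξ₁ = 306.4 mol/min.
Outlet amounts (n = n₀ + Σ ν·ξ):
  A: 522 − 1(306.4) − 1(54.81) = 160.8
  B: 0 + 2(306.4) = 612.8
  C: 0 + 2(54.81) = 109.6
  E: 0 + 2(54.81) = 109.6

110 mol/min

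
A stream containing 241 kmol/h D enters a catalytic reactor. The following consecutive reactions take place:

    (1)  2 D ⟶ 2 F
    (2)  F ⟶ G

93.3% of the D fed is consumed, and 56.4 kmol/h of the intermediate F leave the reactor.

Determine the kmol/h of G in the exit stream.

Conversion of D: D consumed = 2ξ₁ = 0.933 × 241 → ξ₁ = 112.4 kmol/h.
F balance: n_F = 0 + 2ξ₁ − 1ξ₂ = 56.4 → ξ₂ = (2·112.4 − 56.4)/1 = 168.5 kmol/h.
Outlet amounts (n = n₀ + Σ ν·ξ):
  D: 241 − 2(112.4) = 16.15
  F: 0 + 2(112.4) − 1(168.5) = 56.4
  G: 0 + 1(168.5) = 168.5

168 kmol/h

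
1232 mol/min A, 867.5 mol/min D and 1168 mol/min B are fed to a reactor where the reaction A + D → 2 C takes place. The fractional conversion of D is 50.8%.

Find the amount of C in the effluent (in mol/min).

881 mol/min

D reacted = 0.508 × 867.5 = 440.7 mol/min; ν_D = −1, so ξ = 440.7/1 = 440.7 mol/min.
Outlet amounts (n = n₀ + ν ξ):
  A: 1232 − 1(440.7) = 791.3
  D: 867.5 − 1(440.7) = 426.8
  C: 0 + 2(440.7) = 881.4
  B: 1168 (inert)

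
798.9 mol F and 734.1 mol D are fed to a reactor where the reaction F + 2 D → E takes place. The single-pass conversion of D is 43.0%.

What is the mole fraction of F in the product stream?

D reacted = 0.43 × 734.1 = 315.7 mol; ν_D = −2, so ξ = 315.7/2 = 157.8 mol.
Outlet amounts (n = n₀ + ν ξ):
  F: 798.9 − 1(157.8) = 641.1
  D: 734.1 − 2(157.8) = 418.4
  E: 0 + 1(157.8) = 157.8
Total out = 1217 mol; y_F = 641.1 / 1217 = 0.5266.

0.527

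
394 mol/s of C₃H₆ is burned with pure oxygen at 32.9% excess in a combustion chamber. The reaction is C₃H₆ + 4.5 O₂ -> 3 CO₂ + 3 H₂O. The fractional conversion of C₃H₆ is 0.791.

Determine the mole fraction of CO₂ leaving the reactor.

0.322

Stoichiometric O₂ = 4.5 × 394 = 1773 mol/s; O₂ fed = 1773 × 1.329 = 2356 mol/s.
Fuel reacted = 0.791 × 394 → ξ = 311.7 mol/s.
Outlet (n = n₀ + ν ξ):
  C₃H₆: 394 − 1(311.7) = 82.35
  O₂: 2356 − 4.5(311.7) = 953.9
  CO₂: 0 + 3(311.7) = 935
  H₂O: 0 + 3(311.7) = 935
Total out = 2906 mol/s; y_CO₂ = 935 / 2906 = 0.3217.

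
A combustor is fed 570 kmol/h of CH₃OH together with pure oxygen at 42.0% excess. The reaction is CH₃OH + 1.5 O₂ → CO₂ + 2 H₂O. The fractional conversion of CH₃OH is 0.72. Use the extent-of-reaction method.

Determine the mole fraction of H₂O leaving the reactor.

0.413

Stoichiometric O₂ = 1.5 × 570 = 855 kmol/h; O₂ fed = 855 × 1.420 = 1214 kmol/h.
Fuel reacted = 0.72 × 570 → ξ = 410.4 kmol/h.
Outlet (n = n₀ + ν ξ):
  CH₃OH: 570 − 1(410.4) = 159.6
  O₂: 1214 − 1.5(410.4) = 598.5
  CO₂: 0 + 1(410.4) = 410.4
  H₂O: 0 + 2(410.4) = 820.8
Total out = 1989 kmol/h; y_H₂O = 820.8 / 1989 = 0.4126.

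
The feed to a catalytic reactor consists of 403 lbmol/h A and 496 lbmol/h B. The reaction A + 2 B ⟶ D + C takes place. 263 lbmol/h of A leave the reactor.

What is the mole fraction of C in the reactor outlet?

0.184

For A: n = n₀ − 1ξ → 263 = 403 − 1ξ, giving ξ = 140 lbmol/h.
Outlet amounts (n = n₀ + ν ξ):
  A: 403 − 1(140) = 263
  B: 496 − 2(140) = 216
  D: 0 + 1(140) = 140
  C: 0 + 1(140) = 140
Total out = 759 lbmol/h; y_C = 140 / 759 = 0.1845.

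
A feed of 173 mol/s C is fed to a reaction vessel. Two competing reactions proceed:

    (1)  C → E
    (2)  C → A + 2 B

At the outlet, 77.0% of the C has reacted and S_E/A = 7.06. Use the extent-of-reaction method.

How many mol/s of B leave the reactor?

Conversion of C: C consumed = 0.77 × 173 = 133.2 mol/s = 1ξ₁ + 1ξ₂.
Selectivity: 1ξ₁ / (1ξ₂) = 7.06 → ξ₁ = 7.06 ξ₂.
Substitute: (1·7.06 + 1) ξ₂ = 133.2 → ξ₂ = 16.53 mol/s, ξ₁ = 116.7 mol/s.
Outlet amounts (n = n₀ + Σ ν·ξ):
  C: 173 − 1(116.7) − 1(16.53) = 39.79
  E: 0 + 1(116.7) = 116.7
  A: 0 + 1(16.53) = 16.53
  B: 0 + 2(16.53) = 33.05

33.1 mol/s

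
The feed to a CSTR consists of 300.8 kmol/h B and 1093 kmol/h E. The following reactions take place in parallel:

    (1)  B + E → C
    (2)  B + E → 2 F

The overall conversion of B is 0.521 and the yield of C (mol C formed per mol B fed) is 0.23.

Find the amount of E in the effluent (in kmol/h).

936 kmol/h

Yield of C: 1ξ₁ / 300.8 = 0.23 → ξ₁ = 69.18 kmol/h.
Conversion of B: 1ξ₁ + 1ξ₂ = 0.521 × 300.8 = 156.7 → ξ₂ = 87.53 kmol/h.
Outlet amounts (n = n₀ + Σ ν·ξ):
  B: 300.8 − 1(69.18) − 1(87.53) = 144.1
  E: 1093 − 1(69.18) − 1(87.53) = 936.3
  C: 0 + 1(69.18) = 69.18
  F: 0 + 2(87.53) = 175.1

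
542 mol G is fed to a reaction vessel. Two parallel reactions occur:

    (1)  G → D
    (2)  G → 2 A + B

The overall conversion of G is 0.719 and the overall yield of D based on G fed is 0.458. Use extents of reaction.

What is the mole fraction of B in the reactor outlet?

0.171

Yield of D: 1ξ₁ / 542 = 0.458 → ξ₁ = 248.2 mol.
Conversion of G: 1ξ₁ + 1ξ₂ = 0.719 × 542 = 389.7 → ξ₂ = 141.5 mol.
Outlet amounts (n = n₀ + Σ ν·ξ):
  G: 542 − 1(248.2) − 1(141.5) = 152.3
  D: 0 + 1(248.2) = 248.2
  A: 0 + 2(141.5) = 282.9
  B: 0 + 1(141.5) = 141.5
Total out = 824.9 mol; y_B = 141.5 / 824.9 = 0.1715.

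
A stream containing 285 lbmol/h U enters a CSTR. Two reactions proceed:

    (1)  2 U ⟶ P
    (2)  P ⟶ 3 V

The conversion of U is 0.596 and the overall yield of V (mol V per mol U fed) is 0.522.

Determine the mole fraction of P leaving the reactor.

0.118

Conversion of U: U consumed = 2ξ₁ = 0.596 × 285 → ξ₁ = 84.93 lbmol/h.
Yield of V: 3ξ₂ / 285 = 0.522 → ξ₂ = 49.59 lbmol/h.
Outlet amounts (n = n₀ + Σ ν·ξ):
  U: 285 − 2(84.93) = 115.1
  P: 0 + 1(84.93) − 1(49.59) = 35.34
  V: 0 + 3(49.59) = 148.8
Total out = 299.2 lbmol/h; y_P = 35.34 / 299.2 = 0.1181.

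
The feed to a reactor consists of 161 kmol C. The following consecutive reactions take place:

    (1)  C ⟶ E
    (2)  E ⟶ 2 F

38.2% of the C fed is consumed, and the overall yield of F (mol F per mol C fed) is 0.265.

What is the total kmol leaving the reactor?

Conversion of C: C consumed = 1ξ₁ = 0.382 × 161 → ξ₁ = 61.5 kmol.
Yield of F: 2ξ₂ / 161 = 0.265 → ξ₂ = 21.33 kmol.
Outlet amounts (n = n₀ + Σ ν·ξ):
  C: 161 − 1(61.5) = 99.5
  E: 0 + 1(61.5) − 1(21.33) = 40.17
  F: 0 + 2(21.33) = 42.66
Total out = 99.5 + 40.17 + 42.66 = 182.3 kmol.

182 kmol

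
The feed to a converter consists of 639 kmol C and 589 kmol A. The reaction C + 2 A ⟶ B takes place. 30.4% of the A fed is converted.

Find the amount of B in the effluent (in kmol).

89.5 kmol

A reacted = 0.304 × 589 = 179.1 kmol; ν_A = −2, so ξ = 179.1/2 = 89.53 kmol.
Outlet amounts (n = n₀ + ν ξ):
  C: 639 − 1(89.53) = 549.5
  A: 589 − 2(89.53) = 409.9
  B: 0 + 1(89.53) = 89.53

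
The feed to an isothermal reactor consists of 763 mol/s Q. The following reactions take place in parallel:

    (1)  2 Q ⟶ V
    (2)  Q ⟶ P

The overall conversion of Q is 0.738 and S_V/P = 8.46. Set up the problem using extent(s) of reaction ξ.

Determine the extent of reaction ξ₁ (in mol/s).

ξ₁ = 266 mol/s

Conversion of Q: Q consumed = 0.738 × 763 = 563.1 mol/s = 2ξ₁ + 1ξ₂.
Selectivity: 1ξ₁ / (1ξ₂) = 8.46 → ξ₁ = 8.46 ξ₂.
Substitute: (2·8.46 + 1) ξ₂ = 563.1 → ξ₂ = 31.42 mol/s, ξ₁ = 265.8 mol/s.
Outlet amounts (n = n₀ + Σ ν·ξ):
  Q: 763 − 2(265.8) − 1(31.42) = 199.9
  V: 0 + 1(265.8) = 265.8
  P: 0 + 1(31.42) = 31.42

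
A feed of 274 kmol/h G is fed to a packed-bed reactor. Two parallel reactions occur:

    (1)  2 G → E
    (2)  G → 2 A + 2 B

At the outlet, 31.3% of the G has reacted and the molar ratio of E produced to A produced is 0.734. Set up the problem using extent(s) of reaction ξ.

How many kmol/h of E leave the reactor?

32 kmol/h

Conversion of G: G consumed = 0.313 × 274 = 85.76 kmol/h = 2ξ₁ + 1ξ₂.
Selectivity: 1ξ₁ / (2ξ₂) = 0.734 → ξ₁ = 1.468 ξ₂.
Substitute: (2·1.468 + 1) ξ₂ = 85.76 → ξ₂ = 21.79 kmol/h, ξ₁ = 31.99 kmol/h.
Outlet amounts (n = n₀ + Σ ν·ξ):
  G: 274 − 2(31.99) − 1(21.79) = 188.2
  E: 0 + 1(31.99) = 31.99
  A: 0 + 2(21.79) = 43.58
  B: 0 + 2(21.79) = 43.58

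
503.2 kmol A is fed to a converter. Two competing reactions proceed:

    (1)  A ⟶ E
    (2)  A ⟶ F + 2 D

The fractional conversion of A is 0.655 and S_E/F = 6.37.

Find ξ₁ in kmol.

Conversion of A: A consumed = 0.655 × 503.2 = 329.6 kmol = 1ξ₁ + 1ξ₂.
Selectivity: 1ξ₁ / (1ξ₂) = 6.37 → ξ₁ = 6.37 ξ₂.
Substitute: (1·6.37 + 1) ξ₂ = 329.6 → ξ₂ = 44.72 kmol, ξ₁ = 284.9 kmol.
Outlet amounts (n = n₀ + Σ ν·ξ):
  A: 503.2 − 1(284.9) − 1(44.72) = 173.6
  E: 0 + 1(284.9) = 284.9
  F: 0 + 1(44.72) = 44.72
  D: 0 + 2(44.72) = 89.44

ξ₁ = 285 kmol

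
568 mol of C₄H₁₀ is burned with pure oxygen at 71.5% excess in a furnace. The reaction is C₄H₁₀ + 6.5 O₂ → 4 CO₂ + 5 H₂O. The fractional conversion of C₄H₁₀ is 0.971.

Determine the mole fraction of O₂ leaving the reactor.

Stoichiometric O₂ = 6.5 × 568 = 3692 mol; O₂ fed = 3692 × 1.715 = 6332 mol.
Fuel reacted = 0.971 × 568 → ξ = 551.5 mol.
Outlet (n = n₀ + ν ξ):
  C₄H₁₀: 568 − 1(551.5) = 16.47
  O₂: 6332 − 6.5(551.5) = 2747
  CO₂: 0 + 4(551.5) = 2206
  H₂O: 0 + 5(551.5) = 2758
Total out = 7727 mol; y_O₂ = 2747 / 7727 = 0.3555.

0.355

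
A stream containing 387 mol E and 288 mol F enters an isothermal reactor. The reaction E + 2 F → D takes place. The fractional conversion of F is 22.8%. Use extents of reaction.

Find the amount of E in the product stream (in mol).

F reacted = 0.228 × 288 = 65.66 mol; ν_F = −2, so ξ = 65.66/2 = 32.83 mol.
Outlet amounts (n = n₀ + ν ξ):
  E: 387 − 1(32.83) = 354.2
  F: 288 − 2(32.83) = 222.3
  D: 0 + 1(32.83) = 32.83

354 mol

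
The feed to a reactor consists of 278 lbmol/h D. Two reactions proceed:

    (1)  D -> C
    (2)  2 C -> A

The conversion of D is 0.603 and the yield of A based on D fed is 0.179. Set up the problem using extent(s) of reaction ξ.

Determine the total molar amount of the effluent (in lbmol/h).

Conversion of D: D consumed = 1ξ₁ = 0.603 × 278 → ξ₁ = 167.6 lbmol/h.
Yield of A: 1ξ₂ / 278 = 0.179 → ξ₂ = 49.76 lbmol/h.
Outlet amounts (n = n₀ + Σ ν·ξ):
  D: 278 − 1(167.6) = 110.4
  C: 0 + 1(167.6) − 2(49.76) = 68.11
  A: 0 + 1(49.76) = 49.76
Total out = 110.4 + 68.11 + 49.76 = 228.2 lbmol/h.

228 lbmol/h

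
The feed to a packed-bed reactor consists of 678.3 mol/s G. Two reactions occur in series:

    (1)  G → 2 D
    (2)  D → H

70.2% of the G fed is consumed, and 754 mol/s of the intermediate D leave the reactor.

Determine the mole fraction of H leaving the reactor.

0.172

Conversion of G: G consumed = 1ξ₁ = 0.702 × 678.3 → ξ₁ = 476.2 mol/s.
D balance: n_D = 0 + 2ξ₁ − 1ξ₂ = 754 → ξ₂ = (2·476.2 − 754)/1 = 198.3 mol/s.
Outlet amounts (n = n₀ + Σ ν·ξ):
  G: 678.3 − 1(476.2) = 202.1
  D: 0 + 2(476.2) − 1(198.3) = 754
  H: 0 + 1(198.3) = 198.3
Total out = 1154 mol/s; y_H = 198.3 / 1154 = 0.1718.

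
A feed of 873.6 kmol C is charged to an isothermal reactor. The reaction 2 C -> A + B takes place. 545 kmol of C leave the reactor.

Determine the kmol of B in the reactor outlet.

For C: n = n₀ − 2ξ → 545 = 873.6 − 2ξ, giving ξ = 164.3 kmol.
Outlet amounts (n = n₀ + ν ξ):
  C: 873.6 − 2(164.3) = 545
  A: 0 + 1(164.3) = 164.3
  B: 0 + 1(164.3) = 164.3

164 kmol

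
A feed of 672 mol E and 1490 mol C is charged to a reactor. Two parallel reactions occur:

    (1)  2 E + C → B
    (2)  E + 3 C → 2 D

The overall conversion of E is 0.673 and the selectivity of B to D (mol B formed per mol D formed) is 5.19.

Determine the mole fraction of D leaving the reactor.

0.0246

Conversion of E: E consumed = 0.673 × 672 = 452.3 mol = 2ξ₁ + 1ξ₂.
Selectivity: 1ξ₁ / (2ξ₂) = 5.19 → ξ₁ = 10.38 ξ₂.
Substitute: (2·10.38 + 1) ξ₂ = 452.3 → ξ₂ = 20.78 mol, ξ₁ = 215.7 mol.
Outlet amounts (n = n₀ + Σ ν·ξ):
  E: 672 − 2(215.7) − 1(20.78) = 219.7
  C: 1490 − 1(215.7) − 3(20.78) = 1212
  B: 0 + 1(215.7) = 215.7
  D: 0 + 2(20.78) = 41.57
Total out = 1689 mol; y_D = 41.57 / 1689 = 0.02461.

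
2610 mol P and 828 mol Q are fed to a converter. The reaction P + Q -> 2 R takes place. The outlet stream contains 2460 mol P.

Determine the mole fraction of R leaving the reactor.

0.0873

For P: n = n₀ − 1ξ → 2460 = 2610 − 1ξ, giving ξ = 150 mol.
Outlet amounts (n = n₀ + ν ξ):
  P: 2610 − 1(150) = 2460
  Q: 828 − 1(150) = 678
  R: 0 + 2(150) = 300
Total out = 3438 mol; y_R = 300 / 3438 = 0.08726.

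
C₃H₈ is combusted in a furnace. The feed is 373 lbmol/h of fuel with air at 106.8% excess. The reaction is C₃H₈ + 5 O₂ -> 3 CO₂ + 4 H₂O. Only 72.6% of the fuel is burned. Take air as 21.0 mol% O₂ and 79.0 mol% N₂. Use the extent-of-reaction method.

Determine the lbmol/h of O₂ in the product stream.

Stoichiometric O₂ = 5 × 373 = 1865 lbmol/h; O₂ fed = 1865 × 2.068 = 3857 lbmol/h.
N₂ fed = 3857 × 79/21 = 14510 lbmol/h.
Fuel reacted = 0.726 × 373 → ξ = 270.8 lbmol/h.
Outlet (n = n₀ + ν ξ):
  C₃H₈: 373 − 1(270.8) = 102.2
  O₂: 3857 − 5(270.8) = 2503
  N₂: 14510 (inert)
  CO₂: 0 + 3(270.8) = 812.4
  H₂O: 0 + 4(270.8) = 1083

2500 lbmol/h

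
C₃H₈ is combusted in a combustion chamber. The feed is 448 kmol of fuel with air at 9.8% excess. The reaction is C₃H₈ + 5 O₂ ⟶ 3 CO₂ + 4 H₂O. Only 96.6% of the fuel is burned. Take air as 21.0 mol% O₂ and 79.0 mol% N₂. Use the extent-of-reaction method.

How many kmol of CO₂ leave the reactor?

Stoichiometric O₂ = 5 × 448 = 2240 kmol; O₂ fed = 2240 × 1.098 = 2460 kmol.
N₂ fed = 2460 × 79/21 = 9252 kmol.
Fuel reacted = 0.966 × 448 → ξ = 432.8 kmol.
Outlet (n = n₀ + ν ξ):
  C₃H₈: 448 − 1(432.8) = 15.23
  O₂: 2460 − 5(432.8) = 295.7
  N₂: 9252 (inert)
  CO₂: 0 + 3(432.8) = 1298
  H₂O: 0 + 4(432.8) = 1731

1300 kmol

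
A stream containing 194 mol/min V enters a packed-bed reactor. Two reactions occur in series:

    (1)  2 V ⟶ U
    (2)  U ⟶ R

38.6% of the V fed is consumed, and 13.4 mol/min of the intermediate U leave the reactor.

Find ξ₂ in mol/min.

ξ₂ = 24 mol/min

Conversion of V: V consumed = 2ξ₁ = 0.386 × 194 → ξ₁ = 37.44 mol/min.
U balance: n_U = 0 + 1ξ₁ − 1ξ₂ = 13.4 → ξ₂ = (1·37.44 − 13.4)/1 = 24.04 mol/min.
Outlet amounts (n = n₀ + Σ ν·ξ):
  V: 194 − 2(37.44) = 119.1
  U: 0 + 1(37.44) − 1(24.04) = 13.4
  R: 0 + 1(24.04) = 24.04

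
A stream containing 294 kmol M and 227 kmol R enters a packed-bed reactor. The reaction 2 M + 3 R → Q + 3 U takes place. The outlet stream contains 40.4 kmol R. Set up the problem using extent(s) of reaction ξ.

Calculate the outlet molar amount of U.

For R: n = n₀ − 3ξ → 40.4 = 227 − 3ξ, giving ξ = 62.2 kmol.
Outlet amounts (n = n₀ + ν ξ):
  M: 294 − 2(62.2) = 169.6
  R: 227 − 3(62.2) = 40.4
  Q: 0 + 1(62.2) = 62.2
  U: 0 + 3(62.2) = 186.6

187 kmol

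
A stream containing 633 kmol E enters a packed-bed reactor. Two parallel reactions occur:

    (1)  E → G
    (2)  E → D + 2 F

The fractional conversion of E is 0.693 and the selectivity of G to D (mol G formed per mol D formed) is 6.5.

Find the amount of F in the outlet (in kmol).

117 kmol

Conversion of E: E consumed = 0.693 × 633 = 438.7 kmol = 1ξ₁ + 1ξ₂.
Selectivity: 1ξ₁ / (1ξ₂) = 6.5 → ξ₁ = 6.5 ξ₂.
Substitute: (1·6.5 + 1) ξ₂ = 438.7 → ξ₂ = 58.49 kmol, ξ₁ = 380.2 kmol.
Outlet amounts (n = n₀ + Σ ν·ξ):
  E: 633 − 1(380.2) − 1(58.49) = 194.3
  G: 0 + 1(380.2) = 380.2
  D: 0 + 1(58.49) = 58.49
  F: 0 + 2(58.49) = 117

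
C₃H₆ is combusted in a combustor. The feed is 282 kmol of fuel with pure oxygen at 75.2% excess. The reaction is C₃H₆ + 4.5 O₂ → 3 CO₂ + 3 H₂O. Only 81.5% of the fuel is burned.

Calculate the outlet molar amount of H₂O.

689 kmol

Stoichiometric O₂ = 4.5 × 282 = 1269 kmol; O₂ fed = 1269 × 1.752 = 2223 kmol.
Fuel reacted = 0.815 × 282 → ξ = 229.8 kmol.
Outlet (n = n₀ + ν ξ):
  C₃H₆: 282 − 1(229.8) = 52.17
  O₂: 2223 − 4.5(229.8) = 1189
  CO₂: 0 + 3(229.8) = 689.5
  H₂O: 0 + 3(229.8) = 689.5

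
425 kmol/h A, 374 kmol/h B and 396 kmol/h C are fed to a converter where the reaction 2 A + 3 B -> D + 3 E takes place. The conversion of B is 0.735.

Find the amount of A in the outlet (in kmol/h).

B reacted = 0.735 × 374 = 274.9 kmol/h; ν_B = −3, so ξ = 274.9/3 = 91.63 kmol/h.
Outlet amounts (n = n₀ + ν ξ):
  A: 425 − 2(91.63) = 241.7
  B: 374 − 3(91.63) = 99.11
  D: 0 + 1(91.63) = 91.63
  E: 0 + 3(91.63) = 274.9
  C: 396 (inert)

242 kmol/h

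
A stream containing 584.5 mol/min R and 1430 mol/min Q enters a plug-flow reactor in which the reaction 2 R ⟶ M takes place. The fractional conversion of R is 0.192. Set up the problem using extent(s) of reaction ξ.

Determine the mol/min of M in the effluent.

56.1 mol/min

R reacted = 0.192 × 584.5 = 112.2 mol/min; ν_R = −2, so ξ = 112.2/2 = 56.11 mol/min.
Outlet amounts (n = n₀ + ν ξ):
  R: 584.5 − 2(56.11) = 472.3
  M: 0 + 1(56.11) = 56.11
  Q: 1430 (inert)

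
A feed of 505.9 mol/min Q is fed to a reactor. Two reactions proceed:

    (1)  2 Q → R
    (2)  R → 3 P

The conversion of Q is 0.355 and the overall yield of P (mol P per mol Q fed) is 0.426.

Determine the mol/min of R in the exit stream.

Conversion of Q: Q consumed = 2ξ₁ = 0.355 × 505.9 → ξ₁ = 89.8 mol/min.
Yield of P: 3ξ₂ / 505.9 = 0.426 → ξ₂ = 71.84 mol/min.
Outlet amounts (n = n₀ + Σ ν·ξ):
  Q: 505.9 − 2(89.8) = 326.3
  R: 0 + 1(89.8) − 1(71.84) = 17.96
  P: 0 + 3(71.84) = 215.5

18 mol/min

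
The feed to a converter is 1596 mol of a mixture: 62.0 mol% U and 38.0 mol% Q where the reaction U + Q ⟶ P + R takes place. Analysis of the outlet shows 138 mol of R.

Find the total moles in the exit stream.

For R: n = n₀ + 1ξ → 138 = 0 + 1ξ, giving ξ = 138 mol.
Outlet amounts (n = n₀ + ν ξ):
  U: 989.5 − 1(138) = 851.5
  Q: 606.5 − 1(138) = 468.5
  P: 0 + 1(138) = 138
  R: 0 + 1(138) = 138
Total out = 851.5 + 468.5 + 138 + 138 = 1596 mol.

1600 mol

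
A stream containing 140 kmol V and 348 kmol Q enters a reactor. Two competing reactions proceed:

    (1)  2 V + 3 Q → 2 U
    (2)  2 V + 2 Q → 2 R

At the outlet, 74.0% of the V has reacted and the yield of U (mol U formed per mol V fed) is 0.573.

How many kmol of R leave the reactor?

23.4 kmol

Yield of U: 2ξ₁ / 140 = 0.573 → ξ₁ = 40.11 kmol.
Conversion of V: 2ξ₁ + 2ξ₂ = 0.74 × 140 = 103.6 → ξ₂ = 11.69 kmol.
Outlet amounts (n = n₀ + Σ ν·ξ):
  V: 140 − 2(40.11) − 2(11.69) = 36.4
  Q: 348 − 3(40.11) − 2(11.69) = 204.3
  U: 0 + 2(40.11) = 80.22
  R: 0 + 2(11.69) = 23.38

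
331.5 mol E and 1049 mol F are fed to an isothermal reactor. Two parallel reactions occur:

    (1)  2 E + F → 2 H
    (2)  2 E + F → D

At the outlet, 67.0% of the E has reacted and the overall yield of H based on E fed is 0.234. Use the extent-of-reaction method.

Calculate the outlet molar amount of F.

Yield of H: 2ξ₁ / 331.5 = 0.234 → ξ₁ = 38.79 mol.
Conversion of E: 2ξ₁ + 2ξ₂ = 0.67 × 331.5 = 222.1 → ξ₂ = 72.27 mol.
Outlet amounts (n = n₀ + Σ ν·ξ):
  E: 331.5 − 2(38.79) − 2(72.27) = 109.4
  F: 1049 − 1(38.79) − 1(72.27) = 937.9
  H: 0 + 2(38.79) = 77.57
  D: 0 + 1(72.27) = 72.27

938 mol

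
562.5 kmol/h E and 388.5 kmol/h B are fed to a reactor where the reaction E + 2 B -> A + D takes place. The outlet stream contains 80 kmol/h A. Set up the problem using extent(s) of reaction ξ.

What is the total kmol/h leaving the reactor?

871 kmol/h

For A: n = n₀ + 1ξ → 80 = 0 + 1ξ, giving ξ = 80 kmol/h.
Outlet amounts (n = n₀ + ν ξ):
  E: 562.5 − 1(80) = 482.5
  B: 388.5 − 2(80) = 228.5
  A: 0 + 1(80) = 80
  D: 0 + 1(80) = 80
Total out = 482.5 + 228.5 + 80 + 80 = 871 kmol/h.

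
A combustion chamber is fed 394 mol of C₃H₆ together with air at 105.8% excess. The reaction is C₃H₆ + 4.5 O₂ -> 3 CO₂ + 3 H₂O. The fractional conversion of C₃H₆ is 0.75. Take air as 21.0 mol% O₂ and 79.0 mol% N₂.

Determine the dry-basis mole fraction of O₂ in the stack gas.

Stoichiometric O₂ = 4.5 × 394 = 1773 mol; O₂ fed = 1773 × 2.058 = 3649 mol.
N₂ fed = 3649 × 79/21 = 13730 mol.
Fuel reacted = 0.75 × 394 → ξ = 295.5 mol.
Outlet (n = n₀ + ν ξ):
  C₃H₆: 394 − 1(295.5) = 98.5
  O₂: 3649 − 4.5(295.5) = 2319
  N₂: 13730 (inert)
  CO₂: 0 + 3(295.5) = 886.5
  H₂O: 0 + 3(295.5) = 886.5
Dry total = 17030 mol; y_O₂ (dry) = 2319 / 17030 = 0.1362.

0.136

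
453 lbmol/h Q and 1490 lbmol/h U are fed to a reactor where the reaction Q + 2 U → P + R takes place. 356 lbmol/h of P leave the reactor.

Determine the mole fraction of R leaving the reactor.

0.224

For P: n = n₀ + 1ξ → 356 = 0 + 1ξ, giving ξ = 356 lbmol/h.
Outlet amounts (n = n₀ + ν ξ):
  Q: 453 − 1(356) = 97
  U: 1490 − 2(356) = 778
  P: 0 + 1(356) = 356
  R: 0 + 1(356) = 356
Total out = 1587 lbmol/h; y_R = 356 / 1587 = 0.2243.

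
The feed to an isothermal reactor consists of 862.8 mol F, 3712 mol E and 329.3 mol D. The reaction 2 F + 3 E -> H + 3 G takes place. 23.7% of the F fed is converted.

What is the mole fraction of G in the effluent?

0.0639

F reacted = 0.237 × 862.8 = 204.5 mol; ν_F = −2, so ξ = 204.5/2 = 102.2 mol.
Outlet amounts (n = n₀ + ν ξ):
  F: 862.8 − 2(102.2) = 658.3
  E: 3712 − 3(102.2) = 3405
  H: 0 + 1(102.2) = 102.2
  G: 0 + 3(102.2) = 306.7
  D: 329.3 (inert)
Total out = 4802 mol; y_G = 306.7 / 4802 = 0.06388.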